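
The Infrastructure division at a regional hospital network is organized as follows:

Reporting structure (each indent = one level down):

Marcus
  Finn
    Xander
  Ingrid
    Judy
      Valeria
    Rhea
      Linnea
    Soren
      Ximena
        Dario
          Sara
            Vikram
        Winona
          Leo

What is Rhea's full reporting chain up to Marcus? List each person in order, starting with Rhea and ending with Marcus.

Rhea reports to Ingrid. Ingrid reports to Marcus. Marcus is at the top.

Rhea -> Ingrid -> Marcus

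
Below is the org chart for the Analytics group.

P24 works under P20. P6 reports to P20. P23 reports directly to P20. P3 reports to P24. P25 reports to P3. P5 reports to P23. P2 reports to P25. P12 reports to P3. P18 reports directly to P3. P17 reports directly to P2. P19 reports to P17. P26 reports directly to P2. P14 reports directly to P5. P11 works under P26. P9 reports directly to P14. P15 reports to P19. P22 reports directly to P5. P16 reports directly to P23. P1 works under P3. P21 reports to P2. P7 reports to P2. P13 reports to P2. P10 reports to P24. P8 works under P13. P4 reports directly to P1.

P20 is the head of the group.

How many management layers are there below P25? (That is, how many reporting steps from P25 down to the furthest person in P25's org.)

The longest chain under P25 runs P25 → P2 → P17 → P19 → P15, which is 4 levels below P25.

4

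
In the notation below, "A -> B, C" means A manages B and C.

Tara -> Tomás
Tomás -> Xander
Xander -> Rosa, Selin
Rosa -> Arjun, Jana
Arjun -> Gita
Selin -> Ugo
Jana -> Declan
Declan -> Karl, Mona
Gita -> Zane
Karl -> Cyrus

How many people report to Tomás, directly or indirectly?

Tomás directly manages Xander. Under Xander: Selin, Ugo, Rosa, Jana, Declan, Mona, Karl, Cyrus, Arjun, Gita, Zane (11). That's 12 in total.

12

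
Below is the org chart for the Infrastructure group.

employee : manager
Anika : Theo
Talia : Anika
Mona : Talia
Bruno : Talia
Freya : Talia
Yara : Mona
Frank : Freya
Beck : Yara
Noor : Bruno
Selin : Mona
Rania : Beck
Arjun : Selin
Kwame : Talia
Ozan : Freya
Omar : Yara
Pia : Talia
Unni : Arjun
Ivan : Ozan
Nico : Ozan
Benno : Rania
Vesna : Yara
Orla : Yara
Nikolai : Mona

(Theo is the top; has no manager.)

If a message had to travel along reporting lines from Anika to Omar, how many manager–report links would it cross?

4

Omar is in Anika's organization: the chain from Omar up to Anika is Omar → Yara → Mona → Talia → Anika, which is 4 links.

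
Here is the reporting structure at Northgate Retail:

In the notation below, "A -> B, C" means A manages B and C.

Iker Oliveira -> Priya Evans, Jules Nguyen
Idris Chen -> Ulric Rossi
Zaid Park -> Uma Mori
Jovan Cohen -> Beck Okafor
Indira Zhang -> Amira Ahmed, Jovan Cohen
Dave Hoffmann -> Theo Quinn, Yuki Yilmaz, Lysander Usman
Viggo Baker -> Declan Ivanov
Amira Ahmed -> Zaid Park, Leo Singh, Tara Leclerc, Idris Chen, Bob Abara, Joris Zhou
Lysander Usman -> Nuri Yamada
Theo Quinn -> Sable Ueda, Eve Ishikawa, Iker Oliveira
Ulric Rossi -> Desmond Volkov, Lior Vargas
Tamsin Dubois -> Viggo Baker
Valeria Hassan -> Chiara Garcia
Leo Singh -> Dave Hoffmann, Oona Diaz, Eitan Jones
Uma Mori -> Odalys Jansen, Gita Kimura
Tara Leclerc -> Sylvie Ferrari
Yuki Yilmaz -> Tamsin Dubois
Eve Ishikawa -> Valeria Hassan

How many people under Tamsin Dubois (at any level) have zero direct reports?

1

The only person in Tamsin Dubois's organization with no one reporting to them is Declan Ivanov. That is 1.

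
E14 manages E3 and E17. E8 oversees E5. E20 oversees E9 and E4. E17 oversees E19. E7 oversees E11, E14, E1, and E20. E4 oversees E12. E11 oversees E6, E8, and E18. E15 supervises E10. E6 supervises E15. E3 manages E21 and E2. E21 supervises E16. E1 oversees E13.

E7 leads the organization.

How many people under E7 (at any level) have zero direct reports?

The people in E7's organization with no one reporting to them are E12, E9, E13, E2, E16, E19, E10, E18, E5. That is 9.

9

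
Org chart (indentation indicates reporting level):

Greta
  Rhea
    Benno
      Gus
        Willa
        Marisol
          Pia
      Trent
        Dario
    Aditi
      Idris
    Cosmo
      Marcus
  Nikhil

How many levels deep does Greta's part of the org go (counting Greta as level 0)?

5

The longest chain under Greta runs Greta → Rhea → Benno → Gus → Marisol → Pia, which is 5 levels below Greta.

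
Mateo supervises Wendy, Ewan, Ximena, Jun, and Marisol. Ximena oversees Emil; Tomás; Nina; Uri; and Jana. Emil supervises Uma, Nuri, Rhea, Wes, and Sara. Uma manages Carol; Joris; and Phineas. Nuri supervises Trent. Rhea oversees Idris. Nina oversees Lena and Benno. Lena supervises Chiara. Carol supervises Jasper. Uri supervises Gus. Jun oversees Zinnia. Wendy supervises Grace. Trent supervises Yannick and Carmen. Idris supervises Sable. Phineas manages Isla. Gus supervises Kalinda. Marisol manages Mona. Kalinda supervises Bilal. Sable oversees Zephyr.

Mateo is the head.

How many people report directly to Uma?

Uma directly manages Carol, Joris, Phineas. That is 3 direct reports.

3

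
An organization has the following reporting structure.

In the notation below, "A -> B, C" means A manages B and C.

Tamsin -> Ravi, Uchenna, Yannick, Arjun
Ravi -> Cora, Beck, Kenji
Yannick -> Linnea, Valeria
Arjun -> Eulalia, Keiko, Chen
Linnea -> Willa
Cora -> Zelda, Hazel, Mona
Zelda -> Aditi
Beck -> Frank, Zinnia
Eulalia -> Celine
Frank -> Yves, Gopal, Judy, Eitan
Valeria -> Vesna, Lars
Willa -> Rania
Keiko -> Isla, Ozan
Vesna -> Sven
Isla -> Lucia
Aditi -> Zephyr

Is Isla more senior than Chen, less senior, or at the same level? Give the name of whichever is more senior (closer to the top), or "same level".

Chen

Isla is 3 levels below Tamsin; Chen is 2. Chen is higher.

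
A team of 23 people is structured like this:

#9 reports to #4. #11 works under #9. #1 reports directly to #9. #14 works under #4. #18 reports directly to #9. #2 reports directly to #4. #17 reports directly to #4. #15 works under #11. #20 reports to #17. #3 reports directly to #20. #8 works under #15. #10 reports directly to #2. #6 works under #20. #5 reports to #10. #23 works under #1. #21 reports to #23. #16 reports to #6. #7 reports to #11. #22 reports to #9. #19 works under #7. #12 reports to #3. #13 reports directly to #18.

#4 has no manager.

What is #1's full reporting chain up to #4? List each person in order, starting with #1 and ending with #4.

#1 reports to #9. #9 reports to #4. #4 is at the top.

#1 -> #9 -> #4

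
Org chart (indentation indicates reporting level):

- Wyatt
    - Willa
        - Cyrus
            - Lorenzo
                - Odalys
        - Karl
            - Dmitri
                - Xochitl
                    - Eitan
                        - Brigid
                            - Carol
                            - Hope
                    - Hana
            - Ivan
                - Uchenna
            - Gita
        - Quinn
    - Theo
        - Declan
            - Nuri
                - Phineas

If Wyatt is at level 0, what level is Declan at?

2

Chain from Declan up to Wyatt: Declan → Theo → Wyatt. That is 2 steps up, so Declan is 2 levels below Wyatt.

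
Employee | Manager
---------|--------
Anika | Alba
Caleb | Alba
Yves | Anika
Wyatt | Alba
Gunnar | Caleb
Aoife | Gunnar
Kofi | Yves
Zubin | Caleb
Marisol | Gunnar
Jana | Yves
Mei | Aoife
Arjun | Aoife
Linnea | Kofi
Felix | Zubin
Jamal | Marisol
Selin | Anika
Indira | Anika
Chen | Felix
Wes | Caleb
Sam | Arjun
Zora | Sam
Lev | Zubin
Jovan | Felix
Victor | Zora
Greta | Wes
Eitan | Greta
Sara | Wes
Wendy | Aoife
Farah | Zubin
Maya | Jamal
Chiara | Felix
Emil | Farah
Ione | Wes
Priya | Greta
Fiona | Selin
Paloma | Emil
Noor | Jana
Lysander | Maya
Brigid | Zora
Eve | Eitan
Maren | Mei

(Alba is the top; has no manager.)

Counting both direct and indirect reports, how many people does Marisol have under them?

Marisol directly manages Jamal. Under Jamal: Maya, Lysander (2). That's 3 in total.

3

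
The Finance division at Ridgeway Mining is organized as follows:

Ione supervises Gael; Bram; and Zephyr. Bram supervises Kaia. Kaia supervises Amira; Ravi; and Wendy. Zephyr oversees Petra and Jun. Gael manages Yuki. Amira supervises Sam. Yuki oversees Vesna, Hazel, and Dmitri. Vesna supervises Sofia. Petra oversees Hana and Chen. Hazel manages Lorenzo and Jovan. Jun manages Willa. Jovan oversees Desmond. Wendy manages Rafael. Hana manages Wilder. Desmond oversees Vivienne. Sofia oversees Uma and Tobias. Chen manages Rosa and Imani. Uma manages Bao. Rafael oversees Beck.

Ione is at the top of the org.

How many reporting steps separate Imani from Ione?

Chain from Imani up to Ione: Imani → Chen → Petra → Zephyr → Ione. That is 4 steps up, so Imani is 4 levels below Ione.

4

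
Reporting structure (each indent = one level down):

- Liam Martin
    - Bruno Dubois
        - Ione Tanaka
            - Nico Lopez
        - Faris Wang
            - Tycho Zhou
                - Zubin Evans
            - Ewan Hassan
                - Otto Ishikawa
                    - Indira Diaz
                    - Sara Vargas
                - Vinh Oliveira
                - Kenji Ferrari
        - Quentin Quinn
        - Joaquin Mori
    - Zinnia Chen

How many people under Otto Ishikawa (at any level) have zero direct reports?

The people in Otto Ishikawa's organization with no one reporting to them are Sara Vargas, Indira Diaz. That is 2.

2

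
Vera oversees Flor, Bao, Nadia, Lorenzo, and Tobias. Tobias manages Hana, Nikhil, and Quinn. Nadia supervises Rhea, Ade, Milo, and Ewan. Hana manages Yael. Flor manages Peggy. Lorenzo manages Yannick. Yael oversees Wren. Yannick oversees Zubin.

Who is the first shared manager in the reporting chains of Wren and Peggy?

Wren's chain of managers is Yael, Hana, Tobias, Vera. Peggy's chain of managers is Flor, Vera. The first manager that appears in both chains is Vera.

Vera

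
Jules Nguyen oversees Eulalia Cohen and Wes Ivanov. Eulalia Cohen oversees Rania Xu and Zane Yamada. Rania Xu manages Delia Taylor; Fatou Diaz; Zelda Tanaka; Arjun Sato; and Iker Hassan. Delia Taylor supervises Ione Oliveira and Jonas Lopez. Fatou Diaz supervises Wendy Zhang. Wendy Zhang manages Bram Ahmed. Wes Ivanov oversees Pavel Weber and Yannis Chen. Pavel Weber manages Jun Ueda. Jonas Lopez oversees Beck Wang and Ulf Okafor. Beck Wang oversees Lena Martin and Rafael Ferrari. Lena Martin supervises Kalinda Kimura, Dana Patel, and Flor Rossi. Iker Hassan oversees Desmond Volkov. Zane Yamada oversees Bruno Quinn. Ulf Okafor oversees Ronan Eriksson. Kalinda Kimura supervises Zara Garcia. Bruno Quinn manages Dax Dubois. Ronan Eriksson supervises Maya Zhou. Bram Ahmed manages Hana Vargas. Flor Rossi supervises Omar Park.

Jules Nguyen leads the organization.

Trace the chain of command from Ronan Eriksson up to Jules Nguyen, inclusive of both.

Ronan Eriksson -> Ulf Okafor -> Jonas Lopez -> Delia Taylor -> Rania Xu -> Eulalia Cohen -> Jules Nguyen

Ronan Eriksson reports to Ulf Okafor. Ulf Okafor reports to Jonas Lopez. Jonas Lopez reports to Delia Taylor. Delia Taylor reports to Rania Xu. Rania Xu reports to Eulalia Cohen. Eulalia Cohen reports to Jules Nguyen. Jules Nguyen is at the top.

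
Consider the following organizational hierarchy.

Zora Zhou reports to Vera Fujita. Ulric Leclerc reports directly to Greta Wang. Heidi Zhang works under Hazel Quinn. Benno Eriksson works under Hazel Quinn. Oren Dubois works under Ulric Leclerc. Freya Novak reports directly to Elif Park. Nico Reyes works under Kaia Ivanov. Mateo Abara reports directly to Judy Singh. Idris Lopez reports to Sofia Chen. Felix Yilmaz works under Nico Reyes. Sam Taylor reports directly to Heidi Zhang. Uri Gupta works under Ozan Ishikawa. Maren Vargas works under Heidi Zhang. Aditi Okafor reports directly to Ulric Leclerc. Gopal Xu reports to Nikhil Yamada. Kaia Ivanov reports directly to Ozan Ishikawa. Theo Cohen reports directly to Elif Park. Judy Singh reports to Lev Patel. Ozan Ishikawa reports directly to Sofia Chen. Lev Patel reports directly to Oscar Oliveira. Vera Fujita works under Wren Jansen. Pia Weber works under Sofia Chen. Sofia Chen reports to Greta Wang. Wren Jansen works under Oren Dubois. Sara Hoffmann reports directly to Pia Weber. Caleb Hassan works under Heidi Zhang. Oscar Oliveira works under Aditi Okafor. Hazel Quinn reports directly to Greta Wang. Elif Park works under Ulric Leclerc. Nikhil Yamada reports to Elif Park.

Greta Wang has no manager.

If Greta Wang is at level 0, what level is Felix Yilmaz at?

5

Chain from Felix Yilmaz up to Greta Wang: Felix Yilmaz → Nico Reyes → Kaia Ivanov → Ozan Ishikawa → Sofia Chen → Greta Wang. That is 5 steps up, so Felix Yilmaz is 5 levels below Greta Wang.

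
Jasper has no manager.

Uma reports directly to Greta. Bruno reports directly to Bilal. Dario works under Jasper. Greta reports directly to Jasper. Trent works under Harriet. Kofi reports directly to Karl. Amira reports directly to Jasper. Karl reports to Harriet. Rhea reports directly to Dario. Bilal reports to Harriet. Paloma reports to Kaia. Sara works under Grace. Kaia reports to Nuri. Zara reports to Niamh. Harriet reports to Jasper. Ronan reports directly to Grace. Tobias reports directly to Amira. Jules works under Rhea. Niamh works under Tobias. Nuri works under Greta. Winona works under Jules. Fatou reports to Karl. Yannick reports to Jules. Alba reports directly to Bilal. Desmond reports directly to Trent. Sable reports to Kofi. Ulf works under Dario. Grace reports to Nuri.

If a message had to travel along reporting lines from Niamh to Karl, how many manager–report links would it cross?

Niamh is 3 levels below Jasper, and Karl is 2 levels below Jasper (their lowest common manager). The shortest path runs up from Niamh to Jasper and back down to Karl: 3 + 2 = 5 links.

5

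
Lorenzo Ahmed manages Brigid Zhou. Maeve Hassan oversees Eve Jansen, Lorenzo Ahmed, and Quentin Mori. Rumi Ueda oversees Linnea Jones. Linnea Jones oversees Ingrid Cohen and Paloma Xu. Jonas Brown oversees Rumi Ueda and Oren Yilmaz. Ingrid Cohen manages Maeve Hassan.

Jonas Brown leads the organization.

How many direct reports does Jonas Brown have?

2

Jonas Brown directly manages Rumi Ueda, Oren Yilmaz. That is 2 direct reports.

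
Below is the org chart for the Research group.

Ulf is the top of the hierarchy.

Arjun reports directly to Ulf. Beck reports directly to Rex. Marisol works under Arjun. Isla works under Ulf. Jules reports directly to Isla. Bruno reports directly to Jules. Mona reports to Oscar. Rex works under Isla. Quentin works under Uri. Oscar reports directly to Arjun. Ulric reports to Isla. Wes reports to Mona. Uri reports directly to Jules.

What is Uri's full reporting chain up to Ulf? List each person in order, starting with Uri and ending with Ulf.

Uri reports to Jules. Jules reports to Isla. Isla reports to Ulf. Ulf is at the top.

Uri -> Jules -> Isla -> Ulf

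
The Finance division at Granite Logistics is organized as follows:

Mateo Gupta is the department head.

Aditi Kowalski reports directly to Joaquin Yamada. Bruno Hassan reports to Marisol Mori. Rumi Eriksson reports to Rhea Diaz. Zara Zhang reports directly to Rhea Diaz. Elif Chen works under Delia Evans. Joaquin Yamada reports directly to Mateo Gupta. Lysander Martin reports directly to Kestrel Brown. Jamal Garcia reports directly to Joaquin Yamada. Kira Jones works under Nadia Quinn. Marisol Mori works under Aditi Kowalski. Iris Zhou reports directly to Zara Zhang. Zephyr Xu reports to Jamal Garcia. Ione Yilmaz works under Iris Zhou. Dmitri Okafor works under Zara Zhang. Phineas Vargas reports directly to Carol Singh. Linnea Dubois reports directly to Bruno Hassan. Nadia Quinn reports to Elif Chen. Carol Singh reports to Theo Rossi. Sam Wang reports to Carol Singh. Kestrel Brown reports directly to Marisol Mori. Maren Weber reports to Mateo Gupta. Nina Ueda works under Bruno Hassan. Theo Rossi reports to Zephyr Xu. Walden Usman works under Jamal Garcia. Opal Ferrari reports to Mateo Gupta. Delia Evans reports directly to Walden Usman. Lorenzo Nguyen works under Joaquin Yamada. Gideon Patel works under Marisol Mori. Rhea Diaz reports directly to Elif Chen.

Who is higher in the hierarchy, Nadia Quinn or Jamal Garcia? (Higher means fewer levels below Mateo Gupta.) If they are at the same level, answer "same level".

Jamal Garcia

Nadia Quinn is 6 levels below Mateo Gupta; Jamal Garcia is 2. Jamal Garcia is higher.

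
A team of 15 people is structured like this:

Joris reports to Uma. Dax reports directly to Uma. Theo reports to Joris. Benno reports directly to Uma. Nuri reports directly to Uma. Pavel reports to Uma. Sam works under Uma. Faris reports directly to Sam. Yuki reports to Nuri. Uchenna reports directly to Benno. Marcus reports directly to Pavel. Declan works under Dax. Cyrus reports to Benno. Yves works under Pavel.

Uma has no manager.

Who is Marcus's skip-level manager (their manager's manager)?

Marcus reports to Pavel, and Pavel reports to Uma. So Marcus's skip-level manager is Uma.

Uma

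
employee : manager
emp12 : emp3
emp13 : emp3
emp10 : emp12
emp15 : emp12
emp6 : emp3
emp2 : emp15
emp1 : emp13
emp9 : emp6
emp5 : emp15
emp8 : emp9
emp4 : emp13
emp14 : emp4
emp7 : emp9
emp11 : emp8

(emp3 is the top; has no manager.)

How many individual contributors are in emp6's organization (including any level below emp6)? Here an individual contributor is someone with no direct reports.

2

The people in emp6's organization with no one reporting to them are emp7, emp11. That is 2.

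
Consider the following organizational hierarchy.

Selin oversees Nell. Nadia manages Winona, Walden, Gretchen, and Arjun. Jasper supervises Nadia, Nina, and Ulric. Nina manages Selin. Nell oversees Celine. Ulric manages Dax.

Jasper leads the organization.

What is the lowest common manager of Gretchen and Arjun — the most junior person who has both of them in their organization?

Gretchen's chain of managers is Nadia, Jasper. Arjun's chain of managers is Nadia, Jasper. The first manager that appears in both chains is Nadia.

Nadia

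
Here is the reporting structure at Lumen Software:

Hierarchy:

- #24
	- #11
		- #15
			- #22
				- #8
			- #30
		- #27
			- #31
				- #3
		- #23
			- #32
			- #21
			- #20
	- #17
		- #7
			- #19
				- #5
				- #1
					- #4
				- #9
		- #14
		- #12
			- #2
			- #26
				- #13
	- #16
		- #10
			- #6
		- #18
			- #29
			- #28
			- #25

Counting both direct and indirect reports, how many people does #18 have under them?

3

#18 directly manages #29, #28, #25. #29 has no reports. #28 has no reports. #25 has no reports. So #18's organization is 3 direct reports plus everyone under them: 1 + 1 + 1 = 3.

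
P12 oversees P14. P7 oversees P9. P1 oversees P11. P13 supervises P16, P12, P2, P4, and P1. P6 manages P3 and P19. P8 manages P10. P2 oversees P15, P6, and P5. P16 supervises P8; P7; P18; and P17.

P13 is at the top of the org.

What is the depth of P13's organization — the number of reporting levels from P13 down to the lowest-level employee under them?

The longest chain under P13 runs P13 → P2 → P6 → P19, which is 3 levels below P13.

3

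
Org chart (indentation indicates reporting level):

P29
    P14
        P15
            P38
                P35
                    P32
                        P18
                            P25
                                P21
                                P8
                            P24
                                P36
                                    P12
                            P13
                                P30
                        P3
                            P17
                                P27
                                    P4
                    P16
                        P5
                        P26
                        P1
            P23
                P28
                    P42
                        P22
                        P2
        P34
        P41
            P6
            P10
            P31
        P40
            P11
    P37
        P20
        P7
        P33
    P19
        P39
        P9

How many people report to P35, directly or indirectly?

P35 directly manages P32, P16. Under P32: P3, P17, P27, P4, P18, P13, P30, P24, P36, P12, P25, P8, P21 (13). Under P16: P1, P26, P5 (3). So P35's organization is 2 direct reports plus everyone under them: 14 + 4 = 18.

18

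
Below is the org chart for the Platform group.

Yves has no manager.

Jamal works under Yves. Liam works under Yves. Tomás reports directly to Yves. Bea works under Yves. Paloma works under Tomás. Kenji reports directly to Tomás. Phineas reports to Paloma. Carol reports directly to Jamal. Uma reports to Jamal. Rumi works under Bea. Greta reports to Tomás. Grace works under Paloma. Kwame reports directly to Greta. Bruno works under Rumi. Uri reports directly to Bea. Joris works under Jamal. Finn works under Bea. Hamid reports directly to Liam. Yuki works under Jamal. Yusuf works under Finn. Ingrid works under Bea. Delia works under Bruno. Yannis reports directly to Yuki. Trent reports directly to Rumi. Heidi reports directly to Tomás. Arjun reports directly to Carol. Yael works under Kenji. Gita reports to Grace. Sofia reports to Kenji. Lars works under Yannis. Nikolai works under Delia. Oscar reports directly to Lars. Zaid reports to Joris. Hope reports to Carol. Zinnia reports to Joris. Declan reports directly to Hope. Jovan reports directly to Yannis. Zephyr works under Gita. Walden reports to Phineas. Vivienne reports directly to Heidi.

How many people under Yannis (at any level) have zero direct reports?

The people in Yannis's organization with no one reporting to them are Jovan, Oscar. That is 2.

2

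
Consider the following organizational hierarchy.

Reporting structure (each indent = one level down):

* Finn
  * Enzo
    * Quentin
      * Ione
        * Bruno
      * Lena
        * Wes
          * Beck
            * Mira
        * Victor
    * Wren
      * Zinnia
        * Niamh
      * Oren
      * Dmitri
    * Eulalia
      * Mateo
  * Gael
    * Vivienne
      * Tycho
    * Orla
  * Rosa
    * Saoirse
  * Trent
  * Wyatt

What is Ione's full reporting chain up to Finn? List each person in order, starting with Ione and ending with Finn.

Ione reports to Quentin. Quentin reports to Enzo. Enzo reports to Finn. Finn is at the top.

Ione -> Quentin -> Enzo -> Finn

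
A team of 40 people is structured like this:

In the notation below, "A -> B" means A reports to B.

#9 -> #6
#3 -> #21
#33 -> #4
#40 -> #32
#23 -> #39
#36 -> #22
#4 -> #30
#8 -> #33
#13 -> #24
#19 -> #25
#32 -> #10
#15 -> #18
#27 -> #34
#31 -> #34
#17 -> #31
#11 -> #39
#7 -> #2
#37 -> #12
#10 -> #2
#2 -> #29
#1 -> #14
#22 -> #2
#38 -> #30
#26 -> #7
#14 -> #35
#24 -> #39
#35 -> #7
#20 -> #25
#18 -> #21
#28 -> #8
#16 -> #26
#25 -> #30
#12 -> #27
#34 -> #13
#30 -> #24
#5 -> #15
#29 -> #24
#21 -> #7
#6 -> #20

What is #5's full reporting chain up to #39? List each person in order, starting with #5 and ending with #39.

#5 reports to #15. #15 reports to #18. #18 reports to #21. #21 reports to #7. #7 reports to #2. #2 reports to #29. #29 reports to #24. #24 reports to #39. #39 is at the top.

#5 -> #15 -> #18 -> #21 -> #7 -> #2 -> #29 -> #24 -> #39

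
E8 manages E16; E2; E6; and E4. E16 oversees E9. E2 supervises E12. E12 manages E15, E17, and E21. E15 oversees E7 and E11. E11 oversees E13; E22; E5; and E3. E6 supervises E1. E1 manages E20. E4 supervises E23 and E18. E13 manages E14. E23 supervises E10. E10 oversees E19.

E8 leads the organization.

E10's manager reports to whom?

E10 reports to E23, and E23 reports to E4. So E10's skip-level manager is E4.

E4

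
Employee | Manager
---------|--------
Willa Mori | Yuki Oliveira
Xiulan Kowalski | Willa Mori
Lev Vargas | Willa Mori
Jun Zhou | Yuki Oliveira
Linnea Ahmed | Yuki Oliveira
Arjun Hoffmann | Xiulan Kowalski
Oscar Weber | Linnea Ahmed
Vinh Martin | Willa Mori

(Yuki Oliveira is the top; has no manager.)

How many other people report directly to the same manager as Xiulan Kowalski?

2

Xiulan Kowalski reports to Willa Mori. Willa Mori's other direct reports are Lev Vargas, Vinh Martin — 2 peers.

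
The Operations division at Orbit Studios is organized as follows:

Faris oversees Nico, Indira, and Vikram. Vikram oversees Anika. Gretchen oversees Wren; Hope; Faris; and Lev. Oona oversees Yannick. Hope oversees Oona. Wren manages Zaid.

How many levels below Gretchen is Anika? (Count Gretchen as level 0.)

Chain from Anika up to Gretchen: Anika → Vikram → Faris → Gretchen. That is 3 steps up, so Anika is 3 levels below Gretchen.

3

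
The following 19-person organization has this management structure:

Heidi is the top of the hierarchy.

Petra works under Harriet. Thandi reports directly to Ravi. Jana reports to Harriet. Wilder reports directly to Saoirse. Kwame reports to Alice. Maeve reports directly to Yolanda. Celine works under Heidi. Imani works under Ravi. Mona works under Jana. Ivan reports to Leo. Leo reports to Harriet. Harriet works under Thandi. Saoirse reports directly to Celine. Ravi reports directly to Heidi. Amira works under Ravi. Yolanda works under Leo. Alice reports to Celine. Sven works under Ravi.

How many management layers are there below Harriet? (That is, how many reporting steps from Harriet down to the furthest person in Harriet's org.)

3

The longest chain under Harriet runs Harriet → Leo → Yolanda → Maeve, which is 3 levels below Harriet.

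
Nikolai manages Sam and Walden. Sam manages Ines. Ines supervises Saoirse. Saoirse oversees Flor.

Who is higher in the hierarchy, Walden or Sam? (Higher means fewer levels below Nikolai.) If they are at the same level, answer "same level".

Both Walden and Sam are 1 level below Nikolai.

same level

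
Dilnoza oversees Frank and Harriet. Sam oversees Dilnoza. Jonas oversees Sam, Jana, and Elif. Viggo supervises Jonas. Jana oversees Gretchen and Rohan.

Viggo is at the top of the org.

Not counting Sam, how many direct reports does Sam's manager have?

2

Sam reports to Jonas. Jonas's other direct reports are Jana, Elif — 2 peers.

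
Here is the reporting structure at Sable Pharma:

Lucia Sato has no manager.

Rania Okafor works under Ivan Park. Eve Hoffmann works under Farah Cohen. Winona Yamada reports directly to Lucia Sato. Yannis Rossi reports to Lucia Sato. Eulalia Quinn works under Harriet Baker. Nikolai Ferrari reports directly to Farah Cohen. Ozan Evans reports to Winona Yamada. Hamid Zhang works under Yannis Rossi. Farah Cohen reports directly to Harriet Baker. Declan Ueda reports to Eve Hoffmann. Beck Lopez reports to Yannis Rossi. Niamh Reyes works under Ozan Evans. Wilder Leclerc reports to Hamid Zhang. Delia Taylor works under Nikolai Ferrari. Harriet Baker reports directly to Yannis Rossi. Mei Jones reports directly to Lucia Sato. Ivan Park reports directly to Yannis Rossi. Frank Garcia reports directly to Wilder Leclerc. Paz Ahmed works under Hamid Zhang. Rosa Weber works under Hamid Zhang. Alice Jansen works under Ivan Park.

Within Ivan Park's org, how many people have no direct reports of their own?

The people in Ivan Park's organization with no one reporting to them are Alice Jansen, Rania Okafor. That is 2.

2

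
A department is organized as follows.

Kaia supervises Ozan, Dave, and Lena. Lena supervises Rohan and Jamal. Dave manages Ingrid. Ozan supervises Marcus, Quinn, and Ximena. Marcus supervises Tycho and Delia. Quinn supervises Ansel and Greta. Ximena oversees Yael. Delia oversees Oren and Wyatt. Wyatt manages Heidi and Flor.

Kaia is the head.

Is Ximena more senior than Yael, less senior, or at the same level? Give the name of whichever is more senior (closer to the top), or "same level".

Ximena

Ximena is 2 levels below Kaia; Yael is 3. Ximena is higher.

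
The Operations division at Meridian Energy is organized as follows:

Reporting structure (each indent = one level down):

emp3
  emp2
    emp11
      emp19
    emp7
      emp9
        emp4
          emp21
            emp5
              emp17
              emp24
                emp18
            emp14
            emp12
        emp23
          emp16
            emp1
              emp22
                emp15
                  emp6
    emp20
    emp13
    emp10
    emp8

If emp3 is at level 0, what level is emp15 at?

Chain from emp15 up to emp3: emp15 → emp22 → emp1 → emp16 → emp23 → emp9 → emp7 → emp2 → emp3. That is 8 steps up, so emp15 is 8 levels below emp3.

8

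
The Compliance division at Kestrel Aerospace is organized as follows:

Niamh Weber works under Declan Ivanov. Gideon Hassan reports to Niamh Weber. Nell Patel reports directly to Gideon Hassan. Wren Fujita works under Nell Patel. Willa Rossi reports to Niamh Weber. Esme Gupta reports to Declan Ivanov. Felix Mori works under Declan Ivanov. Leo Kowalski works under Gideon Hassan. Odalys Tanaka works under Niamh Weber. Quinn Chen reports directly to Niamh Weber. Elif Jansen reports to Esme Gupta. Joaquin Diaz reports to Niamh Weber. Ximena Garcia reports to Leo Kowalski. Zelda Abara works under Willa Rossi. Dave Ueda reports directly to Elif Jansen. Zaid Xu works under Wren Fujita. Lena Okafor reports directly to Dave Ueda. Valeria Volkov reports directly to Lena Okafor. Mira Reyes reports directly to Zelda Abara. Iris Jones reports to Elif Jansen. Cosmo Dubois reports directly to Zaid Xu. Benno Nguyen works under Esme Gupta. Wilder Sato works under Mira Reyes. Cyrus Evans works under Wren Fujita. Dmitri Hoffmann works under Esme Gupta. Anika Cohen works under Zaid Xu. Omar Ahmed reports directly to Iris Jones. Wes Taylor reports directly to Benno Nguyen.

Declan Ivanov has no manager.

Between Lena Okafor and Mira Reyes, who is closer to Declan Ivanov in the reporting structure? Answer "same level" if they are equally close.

same level

Both Lena Okafor and Mira Reyes are 4 levels below Declan Ivanov.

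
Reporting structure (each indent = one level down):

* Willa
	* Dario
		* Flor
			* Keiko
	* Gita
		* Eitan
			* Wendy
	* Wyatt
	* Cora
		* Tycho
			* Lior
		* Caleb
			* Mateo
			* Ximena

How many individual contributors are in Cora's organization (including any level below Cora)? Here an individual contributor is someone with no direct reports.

The people in Cora's organization with no one reporting to them are Ximena, Mateo, Lior. That is 3.

3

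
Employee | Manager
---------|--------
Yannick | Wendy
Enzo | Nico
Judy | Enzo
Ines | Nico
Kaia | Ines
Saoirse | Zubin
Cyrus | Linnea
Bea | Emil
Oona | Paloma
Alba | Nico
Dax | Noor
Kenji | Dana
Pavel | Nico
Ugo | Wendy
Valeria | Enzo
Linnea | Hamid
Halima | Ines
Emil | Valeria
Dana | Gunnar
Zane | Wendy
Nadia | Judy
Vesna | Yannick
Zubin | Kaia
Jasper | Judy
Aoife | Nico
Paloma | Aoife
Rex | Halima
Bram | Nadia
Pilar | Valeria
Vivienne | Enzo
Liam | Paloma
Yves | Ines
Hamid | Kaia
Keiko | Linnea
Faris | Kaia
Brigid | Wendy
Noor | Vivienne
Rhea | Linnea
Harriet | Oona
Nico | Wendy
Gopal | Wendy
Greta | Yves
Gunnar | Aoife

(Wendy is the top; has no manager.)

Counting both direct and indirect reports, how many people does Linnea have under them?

3

Linnea directly manages Keiko, Cyrus, Rhea. Keiko has no reports. Cyrus has no reports. Rhea has no reports. So Linnea's organization is 3 direct reports plus everyone under them: 1 + 1 + 1 = 3.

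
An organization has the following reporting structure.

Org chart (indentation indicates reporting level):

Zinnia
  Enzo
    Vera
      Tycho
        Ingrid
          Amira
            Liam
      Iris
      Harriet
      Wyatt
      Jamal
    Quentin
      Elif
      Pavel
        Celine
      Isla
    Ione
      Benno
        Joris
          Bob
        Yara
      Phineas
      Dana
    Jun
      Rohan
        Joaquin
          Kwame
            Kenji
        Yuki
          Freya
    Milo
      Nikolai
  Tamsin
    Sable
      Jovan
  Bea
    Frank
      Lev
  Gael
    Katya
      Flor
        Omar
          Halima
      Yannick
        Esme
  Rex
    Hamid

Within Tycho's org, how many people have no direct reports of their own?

The only person in Tycho's organization with no one reporting to them is Liam. That is 1.

1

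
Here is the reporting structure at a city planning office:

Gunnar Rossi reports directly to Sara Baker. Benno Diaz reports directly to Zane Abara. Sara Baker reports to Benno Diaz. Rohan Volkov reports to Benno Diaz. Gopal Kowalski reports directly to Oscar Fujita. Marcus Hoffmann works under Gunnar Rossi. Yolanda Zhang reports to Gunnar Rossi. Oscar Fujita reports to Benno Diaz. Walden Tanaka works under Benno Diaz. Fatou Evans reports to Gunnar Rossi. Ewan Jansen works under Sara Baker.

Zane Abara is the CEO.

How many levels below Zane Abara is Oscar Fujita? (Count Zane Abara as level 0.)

Chain from Oscar Fujita up to Zane Abara: Oscar Fujita → Benno Diaz → Zane Abara. That is 2 steps up, so Oscar Fujita is 2 levels below Zane Abara.

2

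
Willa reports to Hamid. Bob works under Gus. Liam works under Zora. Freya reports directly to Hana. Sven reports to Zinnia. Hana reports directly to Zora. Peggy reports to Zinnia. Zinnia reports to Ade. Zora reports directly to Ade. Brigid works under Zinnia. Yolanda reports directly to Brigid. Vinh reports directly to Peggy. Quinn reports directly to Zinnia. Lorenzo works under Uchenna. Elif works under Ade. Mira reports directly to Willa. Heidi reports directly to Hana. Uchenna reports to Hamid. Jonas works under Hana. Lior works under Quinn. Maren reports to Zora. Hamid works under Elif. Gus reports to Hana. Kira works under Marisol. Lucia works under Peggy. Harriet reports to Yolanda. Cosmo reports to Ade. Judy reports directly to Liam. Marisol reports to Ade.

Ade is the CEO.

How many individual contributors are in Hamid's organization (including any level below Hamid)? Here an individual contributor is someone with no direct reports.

The people in Hamid's organization with no one reporting to them are Lorenzo, Mira. That is 2.

2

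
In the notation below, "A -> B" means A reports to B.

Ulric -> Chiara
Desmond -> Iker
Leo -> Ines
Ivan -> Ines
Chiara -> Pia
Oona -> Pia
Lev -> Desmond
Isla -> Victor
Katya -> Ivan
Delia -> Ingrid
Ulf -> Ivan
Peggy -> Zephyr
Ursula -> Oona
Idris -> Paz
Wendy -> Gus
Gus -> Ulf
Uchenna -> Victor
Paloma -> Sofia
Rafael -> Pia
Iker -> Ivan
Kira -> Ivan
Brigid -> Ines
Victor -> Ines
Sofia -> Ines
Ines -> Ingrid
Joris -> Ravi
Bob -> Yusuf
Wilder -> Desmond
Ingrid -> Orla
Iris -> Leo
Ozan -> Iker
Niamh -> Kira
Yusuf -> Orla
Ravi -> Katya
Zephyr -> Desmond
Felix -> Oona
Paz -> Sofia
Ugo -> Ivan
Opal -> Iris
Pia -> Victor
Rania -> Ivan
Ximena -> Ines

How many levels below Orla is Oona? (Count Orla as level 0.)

Chain from Oona up to Orla: Oona → Pia → Victor → Ines → Ingrid → Orla. That is 5 steps up, so Oona is 5 levels below Orla.

5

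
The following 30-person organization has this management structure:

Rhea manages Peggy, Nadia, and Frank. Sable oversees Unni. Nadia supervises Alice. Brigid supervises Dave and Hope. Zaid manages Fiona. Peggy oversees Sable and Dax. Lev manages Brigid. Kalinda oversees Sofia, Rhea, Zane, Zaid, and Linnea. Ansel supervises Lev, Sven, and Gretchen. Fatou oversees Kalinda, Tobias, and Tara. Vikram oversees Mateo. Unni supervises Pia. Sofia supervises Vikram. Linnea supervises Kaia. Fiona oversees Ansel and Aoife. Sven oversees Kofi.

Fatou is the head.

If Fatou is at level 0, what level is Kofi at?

6

Chain from Kofi up to Fatou: Kofi → Sven → Ansel → Fiona → Zaid → Kalinda → Fatou. That is 6 steps up, so Kofi is 6 levels below Fatou.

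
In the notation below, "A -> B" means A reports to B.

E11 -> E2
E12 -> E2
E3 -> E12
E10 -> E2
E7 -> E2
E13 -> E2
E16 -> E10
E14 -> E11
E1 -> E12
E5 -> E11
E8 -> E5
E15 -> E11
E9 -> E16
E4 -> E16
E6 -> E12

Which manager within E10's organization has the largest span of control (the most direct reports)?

E16

Direct-report counts within E10's organization: E10 has 1; E16 has 2. The largest is 2, held by E16.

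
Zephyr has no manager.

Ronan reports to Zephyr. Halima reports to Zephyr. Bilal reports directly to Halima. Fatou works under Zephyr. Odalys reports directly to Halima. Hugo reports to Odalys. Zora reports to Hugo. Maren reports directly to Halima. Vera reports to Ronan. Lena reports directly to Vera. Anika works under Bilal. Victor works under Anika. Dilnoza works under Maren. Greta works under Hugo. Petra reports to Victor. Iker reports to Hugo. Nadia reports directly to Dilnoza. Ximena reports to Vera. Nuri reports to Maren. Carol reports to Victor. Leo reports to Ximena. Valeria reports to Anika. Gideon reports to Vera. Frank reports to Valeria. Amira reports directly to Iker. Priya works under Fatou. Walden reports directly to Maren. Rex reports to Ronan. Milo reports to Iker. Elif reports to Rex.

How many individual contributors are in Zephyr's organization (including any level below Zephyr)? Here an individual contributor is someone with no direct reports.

15

The people in Zephyr's organization with no one reporting to them are Priya, Walden, Nuri, Nadia, Milo, Amira, Greta, Zora, Frank, Carol, Petra, Elif, Gideon, Leo, Lena. That is 15.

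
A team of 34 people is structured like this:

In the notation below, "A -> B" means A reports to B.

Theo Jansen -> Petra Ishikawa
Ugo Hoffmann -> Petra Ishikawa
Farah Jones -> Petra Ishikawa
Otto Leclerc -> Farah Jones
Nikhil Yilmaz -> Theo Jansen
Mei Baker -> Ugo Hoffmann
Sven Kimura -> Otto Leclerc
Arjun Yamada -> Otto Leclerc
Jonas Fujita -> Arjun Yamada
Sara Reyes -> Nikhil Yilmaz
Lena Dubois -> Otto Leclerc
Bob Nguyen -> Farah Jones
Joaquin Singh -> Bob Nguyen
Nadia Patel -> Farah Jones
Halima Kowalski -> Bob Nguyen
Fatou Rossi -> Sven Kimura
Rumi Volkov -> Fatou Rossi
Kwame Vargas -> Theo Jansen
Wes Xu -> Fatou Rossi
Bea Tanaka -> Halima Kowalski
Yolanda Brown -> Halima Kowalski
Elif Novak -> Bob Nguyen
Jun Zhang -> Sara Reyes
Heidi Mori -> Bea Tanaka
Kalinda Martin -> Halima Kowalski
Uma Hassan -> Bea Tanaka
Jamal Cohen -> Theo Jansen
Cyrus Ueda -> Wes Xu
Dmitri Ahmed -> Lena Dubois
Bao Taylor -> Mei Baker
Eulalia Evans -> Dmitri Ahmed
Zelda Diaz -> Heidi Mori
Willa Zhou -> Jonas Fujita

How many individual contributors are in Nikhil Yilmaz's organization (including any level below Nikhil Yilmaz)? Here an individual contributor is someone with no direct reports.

1

The only person in Nikhil Yilmaz's organization with no one reporting to them is Jun Zhang. That is 1.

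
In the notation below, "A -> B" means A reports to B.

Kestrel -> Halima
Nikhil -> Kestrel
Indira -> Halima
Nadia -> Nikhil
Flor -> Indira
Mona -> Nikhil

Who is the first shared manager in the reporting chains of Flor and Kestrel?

Halima

Flor's chain of managers is Indira, Halima. Kestrel's chain of managers is Halima. The first manager that appears in both chains is Halima.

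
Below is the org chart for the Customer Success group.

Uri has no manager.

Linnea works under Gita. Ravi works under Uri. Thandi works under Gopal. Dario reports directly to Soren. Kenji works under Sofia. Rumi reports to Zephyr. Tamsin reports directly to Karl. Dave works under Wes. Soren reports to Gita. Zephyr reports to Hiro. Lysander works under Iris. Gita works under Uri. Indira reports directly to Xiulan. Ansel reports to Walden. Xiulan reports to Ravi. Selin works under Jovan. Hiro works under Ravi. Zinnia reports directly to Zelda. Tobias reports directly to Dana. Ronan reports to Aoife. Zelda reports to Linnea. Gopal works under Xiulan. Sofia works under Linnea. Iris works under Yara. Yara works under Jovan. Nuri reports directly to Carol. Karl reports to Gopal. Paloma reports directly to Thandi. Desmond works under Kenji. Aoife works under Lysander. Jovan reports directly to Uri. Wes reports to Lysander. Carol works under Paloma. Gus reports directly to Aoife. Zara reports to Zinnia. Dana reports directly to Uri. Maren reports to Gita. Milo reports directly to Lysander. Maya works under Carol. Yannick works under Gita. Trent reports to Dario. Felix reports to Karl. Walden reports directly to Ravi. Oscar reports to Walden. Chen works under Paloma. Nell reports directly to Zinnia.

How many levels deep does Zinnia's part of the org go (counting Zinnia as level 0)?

1

The longest chain under Zinnia runs Zinnia → Zara, which is 1 level below Zinnia.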